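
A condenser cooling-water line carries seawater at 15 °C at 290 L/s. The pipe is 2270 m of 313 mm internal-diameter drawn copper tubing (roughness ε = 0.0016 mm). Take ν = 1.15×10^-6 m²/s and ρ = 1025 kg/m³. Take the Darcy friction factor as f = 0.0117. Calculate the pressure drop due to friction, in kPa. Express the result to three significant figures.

V = 4Q/(πD²) = 4·0.290/(π·0.313²) = 3.769 m/s
h_f = f(L/D)V²/(2g) = 0.01170·(2270/0.313)·3.769²/(2·9.81) = 61.43 m
Δp = ρg·h_f = 1025·9.81·61.43 = 617.7 kPa

Δp ≈ 618 kPa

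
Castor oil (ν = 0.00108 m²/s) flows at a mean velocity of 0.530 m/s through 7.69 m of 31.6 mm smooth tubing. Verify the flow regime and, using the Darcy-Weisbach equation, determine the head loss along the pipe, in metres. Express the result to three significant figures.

Re = VD/ν = 0.530·0.03160/0.00108 = 15.5 → laminar (Re < 2300)
f = 64/Re = 4.127
h_f = f(L/D)V²/(2g) = 4.127·(7.69/0.03160)·0.530²/(2·9.81) = 14.38 m

h_f ≈ 14.4 m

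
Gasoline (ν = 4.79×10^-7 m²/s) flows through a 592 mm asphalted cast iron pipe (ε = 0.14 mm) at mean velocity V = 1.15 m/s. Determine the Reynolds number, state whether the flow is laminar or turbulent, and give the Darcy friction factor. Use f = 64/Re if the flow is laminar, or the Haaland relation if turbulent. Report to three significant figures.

Re = VD/ν = 1.150·0.592/4.79×10^-7 = 1.42×10^6
Re > 4000 → turbulent; ε/D = 2.36×10^-4
Haaland: f = 0.01478

Re ≈ 1.42×10^6; turbulent; f ≈ 0.0148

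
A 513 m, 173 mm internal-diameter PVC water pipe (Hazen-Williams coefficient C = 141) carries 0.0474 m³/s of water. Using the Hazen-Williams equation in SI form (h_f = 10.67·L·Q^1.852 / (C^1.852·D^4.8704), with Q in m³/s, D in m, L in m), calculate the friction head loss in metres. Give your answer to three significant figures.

h_f ≈ 10.4 m

h_f = 10.67·513·0.0474^1.852 / (141^1.852·0.173^4.8704) = 10.39 m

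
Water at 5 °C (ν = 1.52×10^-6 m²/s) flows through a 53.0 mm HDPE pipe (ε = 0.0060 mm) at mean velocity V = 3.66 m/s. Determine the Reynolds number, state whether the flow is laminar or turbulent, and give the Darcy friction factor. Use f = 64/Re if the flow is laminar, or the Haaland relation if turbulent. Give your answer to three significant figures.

Re = VD/ν = 3.660·0.0530/1.52×10^-6 = 1.28×10^5
Re > 4000 → turbulent; ε/D = 1.13×10^-4
Haaland: f = 0.01754

Re ≈ 1.28×10^5; turbulent; f ≈ 0.0175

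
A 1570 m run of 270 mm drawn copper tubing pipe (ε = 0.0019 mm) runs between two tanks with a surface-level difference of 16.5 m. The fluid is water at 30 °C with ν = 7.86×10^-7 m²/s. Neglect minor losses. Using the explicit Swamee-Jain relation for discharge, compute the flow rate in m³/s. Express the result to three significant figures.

Swamee-Jain (Type II): Q = -0.965·√(gD⁵h_f/L)·ln[ε/(3.7D) + √(3.17ν²L/(gD³h_f))]
√(gD⁵h_f/L) = √(9.81·0.270⁵·16.5/1570) = 0.01216
ε/(3.7D) = 1.90×10^-6; √(3.17ν²L/(gD³h_f)) = 3.11×10^-5
Q = -0.965·0.01216·ln(3.297×10^-5) = 0.1211 m³/s
Check: V = 2.12 m/s, Re = 7.27×10^5, f = 0.01240, h_f = 16.4 m ≈ 16.5 m ✓

Q ≈ 0.121 m³/s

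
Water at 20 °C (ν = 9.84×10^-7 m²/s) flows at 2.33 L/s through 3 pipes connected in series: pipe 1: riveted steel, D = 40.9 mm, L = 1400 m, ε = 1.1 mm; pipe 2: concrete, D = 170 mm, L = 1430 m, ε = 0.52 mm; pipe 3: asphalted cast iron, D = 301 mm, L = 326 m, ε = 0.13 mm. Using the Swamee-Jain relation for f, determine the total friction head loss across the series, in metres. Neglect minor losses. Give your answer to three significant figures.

H ≈ 304 m

Pipe 1: V = 1.773 m/s, Re = 7.37×10^4, ε/D = 0.0269, f = 0.05539, h_1 = f(L/D)V²/2g = 303.9 m
Pipe 2: V = 0.1027 m/s, Re = 1.77×10^4, ε/D = 0.00306, f = 0.03252, h_2 = f(L/D)V²/2g = 0.1469 m
Pipe 3: V = 0.03274 m/s, Re = 1.00×10^4, ε/D = 4.32×10^-4, f = 0.03171, h_3 = f(L/D)V²/2g = 0.001877 m
Series → Q common, losses add: H = Σh = 304.1 m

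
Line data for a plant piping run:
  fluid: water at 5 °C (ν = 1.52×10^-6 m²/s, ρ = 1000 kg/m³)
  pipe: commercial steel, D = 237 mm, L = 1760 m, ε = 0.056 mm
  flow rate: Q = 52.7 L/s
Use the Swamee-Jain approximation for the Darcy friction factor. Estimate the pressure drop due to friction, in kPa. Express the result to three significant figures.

V = 4Q/(πD²) = 4·0.0527/(π·0.237²) = 1.195 m/s
Re = VD/ν = 1.195·0.237/1.52×10^-6 = 1.86×10^5 → turbulent
ε/D = 0.056/237 = 2.36×10^-4
Swamee-Jain: f = 0.01754
h_f = f(L/D)V²/(2g) = 0.01754·(1760/0.237)·1.195²/(2·9.81) = 9.472 m
Δp = ρg·h_f = 1000·9.81·9.472 = 92.92 kPa

Δp ≈ 92.9 kPa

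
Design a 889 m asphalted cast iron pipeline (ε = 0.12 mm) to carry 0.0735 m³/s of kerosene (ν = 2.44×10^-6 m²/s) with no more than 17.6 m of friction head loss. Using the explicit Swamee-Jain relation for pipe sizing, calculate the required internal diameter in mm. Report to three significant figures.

Swamee-Jain (Type III): D = 0.66·[ε^1.25·(LQ²/(gh_f))^4.75 + ν·Q^9.4·(L/(gh_f))^5.2]^0.04
LQ²/(gh_f) = 0.02782; L/(gh_f) = 5.149
Term 1 = ε^1.25·(…)^4.75 = 5.12×10^-13; Term 2 = ν·Q^9.4·(…)^5.2 = 2.70×10^-13
D = 0.66·(5.12×10^-13 + 2.70×10^-13)^0.04 = 0.2164 m = 216 mm
Check: V = 2.00 m/s, Re = 1.77×10^5, f = 0.01942, h_f = 16.2 m ≈ 17.6 m ✓

D ≈ 216 mm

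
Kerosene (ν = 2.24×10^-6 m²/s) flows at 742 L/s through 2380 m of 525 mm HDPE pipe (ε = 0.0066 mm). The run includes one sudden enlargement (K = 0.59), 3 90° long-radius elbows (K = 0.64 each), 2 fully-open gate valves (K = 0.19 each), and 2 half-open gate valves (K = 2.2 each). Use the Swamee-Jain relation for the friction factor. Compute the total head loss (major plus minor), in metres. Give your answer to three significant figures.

V = 4Q/(πD²) = 3.428 m/s; V²/2g = 0.5988 m
Re = 8.03×10^5, ε/D = 1.26×10^-5 → f = 0.01232 (Swamee-Jain)
Major: h_f = f(L/D)·V²/2g = 0.01232·4533·0.5988 = 33.43 m
Minor: ΣK = 7.29; h_m = ΣK·V²/2g = 4.365 m
Total H_L = 33.43 + 4.365 = 37.80 m

H_L ≈ 37.8 m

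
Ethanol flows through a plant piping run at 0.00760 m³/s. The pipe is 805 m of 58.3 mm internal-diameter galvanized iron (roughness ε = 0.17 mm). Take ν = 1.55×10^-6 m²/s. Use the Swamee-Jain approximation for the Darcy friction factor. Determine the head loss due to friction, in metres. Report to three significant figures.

h_f ≈ 157 m

V = 4Q/(πD²) = 4·0.00760/(π·0.0583²) = 2.847 m/s
Re = VD/ν = 2.847·0.0583/1.55×10^-6 = 1.07×10^5 → turbulent
ε/D = 0.17/58.3 = 0.00292
Swamee-Jain: f = 0.02744
h_f = f(L/D)V²/(2g) = 0.02744·(805/0.0583)·2.847²/(2·9.81) = 156.5 m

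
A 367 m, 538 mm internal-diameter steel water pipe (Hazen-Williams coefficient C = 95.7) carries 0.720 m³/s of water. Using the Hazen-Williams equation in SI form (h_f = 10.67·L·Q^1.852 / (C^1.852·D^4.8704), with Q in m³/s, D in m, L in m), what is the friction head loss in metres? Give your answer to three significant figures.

h_f ≈ 9.36 m

h_f = 10.67·367·0.720^1.852 / (95.7^1.852·0.538^4.8704) = 9.357 m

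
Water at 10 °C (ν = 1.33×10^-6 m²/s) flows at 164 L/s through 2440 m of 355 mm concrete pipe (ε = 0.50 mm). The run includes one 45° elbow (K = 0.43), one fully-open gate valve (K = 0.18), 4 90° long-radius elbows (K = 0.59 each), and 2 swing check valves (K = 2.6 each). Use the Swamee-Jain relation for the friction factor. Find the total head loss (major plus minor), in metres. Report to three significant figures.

H_L ≈ 22.3 m

V = 4Q/(πD²) = 1.657 m/s; V²/2g = 0.1399 m
Re = 4.42×10^5, ε/D = 0.00141 → f = 0.02204 (Swamee-Jain)
Major: h_f = f(L/D)·V²/2g = 0.02204·6873·0.1399 = 21.19 m
Minor: ΣK = 8.17; h_m = ΣK·V²/2g = 1.143 m
Total H_L = 21.19 + 1.143 = 22.34 m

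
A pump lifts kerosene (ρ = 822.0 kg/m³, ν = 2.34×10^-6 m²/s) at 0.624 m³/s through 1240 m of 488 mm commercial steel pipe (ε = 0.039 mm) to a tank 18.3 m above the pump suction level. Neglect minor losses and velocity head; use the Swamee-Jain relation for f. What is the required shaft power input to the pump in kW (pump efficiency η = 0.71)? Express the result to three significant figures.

V = 4Q/(πD²) = 3.336 m/s; Re = 6.96×10^5; ε/D = 7.99×10^-5; f = 0.01369
h_f = f(L/D)V²/2g = 19.73 m
Total head H = z + h_f = 18.3 + 19.73 = 38.03 m
P_hyd = ρgQH = 822.0·9.81·0.624·38.03 = 191.4 kW
P_shaft = P_hyd/η = 191.4/0.71 = 269.5 kW

P_shaft ≈ 270 kW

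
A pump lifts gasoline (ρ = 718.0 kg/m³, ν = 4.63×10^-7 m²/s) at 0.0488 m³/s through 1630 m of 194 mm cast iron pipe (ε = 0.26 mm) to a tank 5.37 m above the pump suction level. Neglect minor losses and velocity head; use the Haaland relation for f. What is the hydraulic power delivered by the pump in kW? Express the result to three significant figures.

P_hyd ≈ 10.5 kW

V = 4Q/(πD²) = 1.651 m/s; Re = 6.92×10^5; ε/D = 0.00134; f = 0.02147
h_f = f(L/D)V²/2g = 25.05 m
Total head H = z + h_f = 5.37 + 25.05 = 30.42 m
P_hyd = ρgQH = 718.0·9.81·0.0488·30.42 = 10.46 kW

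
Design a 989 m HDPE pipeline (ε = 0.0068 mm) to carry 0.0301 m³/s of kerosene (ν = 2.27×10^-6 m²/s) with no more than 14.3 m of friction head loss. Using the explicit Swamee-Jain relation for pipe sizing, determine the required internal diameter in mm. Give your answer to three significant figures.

Swamee-Jain (Type III): D = 0.66·[ε^1.25·(LQ²/(gh_f))^4.75 + ν·Q^9.4·(L/(gh_f))^5.2]^0.04
LQ²/(gh_f) = 0.006387; L/(gh_f) = 7.050
Term 1 = ε^1.25·(…)^4.75 = 1.31×10^-17; Term 2 = ν·Q^9.4·(…)^5.2 = 2.92×10^-16
D = 0.66·(1.31×10^-17 + 2.92×10^-16)^0.04 = 0.1581 m = 158 mm
Check: V = 1.53 m/s, Re = 1.07×10^5, f = 0.01789, h_f = 13.4 m ≈ 14.3 m ✓

D ≈ 158 mm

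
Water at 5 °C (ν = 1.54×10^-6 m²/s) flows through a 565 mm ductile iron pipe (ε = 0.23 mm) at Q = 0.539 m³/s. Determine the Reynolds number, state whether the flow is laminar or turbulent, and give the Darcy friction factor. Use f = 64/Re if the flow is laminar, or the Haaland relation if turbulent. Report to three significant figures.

Re ≈ 7.89×10^5; turbulent; f ≈ 0.0166

V = 4Q/(πD²) = 2.150 m/s
Re = VD/ν = 2.150·0.565/1.54×10^-6 = 7.89×10^5
Re > 4000 → turbulent; ε/D = 4.07×10^-4
Haaland: f = 0.01662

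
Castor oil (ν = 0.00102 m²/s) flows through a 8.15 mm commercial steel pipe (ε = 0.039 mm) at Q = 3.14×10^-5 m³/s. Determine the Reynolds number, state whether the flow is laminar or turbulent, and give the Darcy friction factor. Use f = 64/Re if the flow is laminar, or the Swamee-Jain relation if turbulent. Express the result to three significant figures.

V = 4Q/(πD²) = 0.6019 m/s
Re = VD/ν = 0.6019·0.00815/0.00102 = 4.81
Re < 2300 → laminar → f = 64/Re = 13.31

Re ≈ 4.81; laminar; f = 64/Re ≈ 13.3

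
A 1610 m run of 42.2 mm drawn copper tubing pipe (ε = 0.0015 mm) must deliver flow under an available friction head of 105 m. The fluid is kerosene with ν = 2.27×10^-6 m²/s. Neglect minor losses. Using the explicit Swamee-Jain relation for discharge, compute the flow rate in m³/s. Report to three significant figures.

Swamee-Jain (Type II): Q = -0.965·√(gD⁵h_f/L)·ln[ε/(3.7D) + √(3.17ν²L/(gD³h_f))]
√(gD⁵h_f/L) = √(9.81·0.0422⁵·105/1610) = 2.926×10^-4
ε/(3.7D) = 9.61×10^-6; √(3.17ν²L/(gD³h_f)) = 5.83×10^-4
Q = -0.965·2.926×10^-4·ln(5.925×10^-4) = 0.002098 m³/s
Check: V = 1.50 m/s, Re = 2.79×10^4, f = 0.02389, h_f = 105 m ≈ 105 m ✓

Q ≈ 0.00210 m³/s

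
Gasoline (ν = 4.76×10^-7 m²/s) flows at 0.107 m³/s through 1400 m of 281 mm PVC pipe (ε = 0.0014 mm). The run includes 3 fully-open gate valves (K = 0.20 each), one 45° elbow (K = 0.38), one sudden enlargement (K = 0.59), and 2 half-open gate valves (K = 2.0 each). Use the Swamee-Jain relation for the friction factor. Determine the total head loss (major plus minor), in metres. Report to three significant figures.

H_L ≈ 9.69 m

V = 4Q/(πD²) = 1.725 m/s; V²/2g = 0.1517 m
Re = 1.02×10^6, ε/D = 4.98×10^-6 → f = 0.01170 (Swamee-Jain)
Major: h_f = f(L/D)·V²/2g = 0.01170·4982·0.1517 = 8.843 m
Minor: ΣK = 5.57; h_m = ΣK·V²/2g = 0.8451 m
Total H_L = 8.843 + 0.8451 = 9.688 m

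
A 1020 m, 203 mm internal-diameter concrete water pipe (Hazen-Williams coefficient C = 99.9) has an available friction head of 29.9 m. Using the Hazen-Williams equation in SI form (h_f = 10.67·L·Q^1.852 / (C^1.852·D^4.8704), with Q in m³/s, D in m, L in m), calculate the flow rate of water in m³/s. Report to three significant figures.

Rearranging: Q = [h_f·C^1.852·D^4.8704 / (10.67·L)]^(1/1.852)
Q = [29.9·99.9^1.852·0.203^4.8704 / (10.67·1020)]^0.540 = 0.06245 m³/s

Q ≈ 0.0625 m³/s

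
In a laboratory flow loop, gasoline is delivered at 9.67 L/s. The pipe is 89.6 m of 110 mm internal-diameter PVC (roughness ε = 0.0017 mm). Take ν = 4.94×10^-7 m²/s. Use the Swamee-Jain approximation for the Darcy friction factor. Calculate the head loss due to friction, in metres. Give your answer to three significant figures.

V = 4Q/(πD²) = 4·0.00967/(π·0.110²) = 1.018 m/s
Re = VD/ν = 1.018·0.110/4.94×10^-7 = 2.27×10^5 → turbulent
ε/D = 0.0017/110 = 1.55×10^-5
Swamee-Jain: f = 0.01531
h_f = f(L/D)V²/(2g) = 0.01531·(89.6/0.110)·1.018²/(2·9.81) = 0.6583 m

h_f ≈ 0.658 m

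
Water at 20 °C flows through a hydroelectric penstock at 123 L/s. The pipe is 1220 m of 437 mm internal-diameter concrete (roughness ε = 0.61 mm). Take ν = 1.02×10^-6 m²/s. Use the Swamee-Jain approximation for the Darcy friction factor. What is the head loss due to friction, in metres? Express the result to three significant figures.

V = 4Q/(πD²) = 4·0.123/(π·0.437²) = 0.8201 m/s
Re = VD/ν = 0.8201·0.437/1.02×10^-6 = 3.51×10^5 → turbulent
ε/D = 0.61/437 = 0.00140
Swamee-Jain: f = 0.02214
h_f = f(L/D)V²/(2g) = 0.02214·(1220/0.437)·0.8201²/(2·9.81) = 2.118 m

h_f ≈ 2.12 m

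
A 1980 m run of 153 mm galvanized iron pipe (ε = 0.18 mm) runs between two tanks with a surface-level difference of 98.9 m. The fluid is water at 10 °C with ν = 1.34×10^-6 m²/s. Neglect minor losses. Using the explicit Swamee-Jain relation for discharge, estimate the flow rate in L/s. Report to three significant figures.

Swamee-Jain (Type II): Q = -0.965·√(gD⁵h_f/L)·ln[ε/(3.7D) + √(3.17ν²L/(gD³h_f))]
√(gD⁵h_f/L) = √(9.81·0.153⁵·98.9/1980) = 0.006410
ε/(3.7D) = 3.18×10^-4; √(3.17ν²L/(gD³h_f)) = 5.70×10^-5
Q = -0.965·0.006410·ln(3.749×10^-4) = 0.04879 m³/s
Check: V = 2.65 m/s, Re = 3.03×10^5, f = 0.02144, h_f = 99.6 m ≈ 98.9 m ✓

Q ≈ 48.8 L/s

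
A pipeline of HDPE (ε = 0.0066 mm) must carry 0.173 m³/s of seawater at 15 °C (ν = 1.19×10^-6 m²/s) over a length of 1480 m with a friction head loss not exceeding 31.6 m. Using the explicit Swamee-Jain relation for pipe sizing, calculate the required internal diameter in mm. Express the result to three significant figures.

D ≈ 275 mm

Swamee-Jain (Type III): D = 0.66·[ε^1.25·(LQ²/(gh_f))^4.75 + ν·Q^9.4·(L/(gh_f))^5.2]^0.04
LQ²/(gh_f) = 0.1429; L/(gh_f) = 4.774
Term 1 = ε^1.25·(…)^4.75 = 3.24×10^-11; Term 2 = ν·Q^9.4·(…)^5.2 = 2.78×10^-10
D = 0.66·(3.24×10^-11 + 2.78×10^-10)^0.04 = 0.2749 m = 275 mm
Check: V = 2.91 m/s, Re = 6.73×10^5, f = 0.01287, h_f = 30.0 m ≈ 31.6 m ✓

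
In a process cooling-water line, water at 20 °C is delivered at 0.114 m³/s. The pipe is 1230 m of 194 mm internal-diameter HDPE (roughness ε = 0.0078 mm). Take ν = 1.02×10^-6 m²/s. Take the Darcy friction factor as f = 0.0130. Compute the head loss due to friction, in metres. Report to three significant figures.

h_f ≈ 62.5 m

V = 4Q/(πD²) = 4·0.114/(π·0.194²) = 3.857 m/s
h_f = f(L/D)V²/(2g) = 0.01300·(1230/0.194)·3.857²/(2·9.81) = 62.48 m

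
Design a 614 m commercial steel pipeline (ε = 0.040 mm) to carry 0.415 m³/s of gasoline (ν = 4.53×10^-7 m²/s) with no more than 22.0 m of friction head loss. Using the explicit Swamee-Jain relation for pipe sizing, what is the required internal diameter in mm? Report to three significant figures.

Swamee-Jain (Type III): D = 0.66·[ε^1.25·(LQ²/(gh_f))^4.75 + ν·Q^9.4·(L/(gh_f))^5.2]^0.04
LQ²/(gh_f) = 0.4900; L/(gh_f) = 2.845
Term 1 = ε^1.25·(…)^4.75 = 1.07×10^-7; Term 2 = ν·Q^9.4·(…)^5.2 = 2.67×10^-8
D = 0.66·(1.07×10^-7 + 2.67×10^-8)^0.04 = 0.3505 m = 350 mm
Check: V = 4.30 m/s, Re = 3.33×10^6, f = 0.01283, h_f = 21.2 m ≈ 22.0 m ✓

D ≈ 350 mm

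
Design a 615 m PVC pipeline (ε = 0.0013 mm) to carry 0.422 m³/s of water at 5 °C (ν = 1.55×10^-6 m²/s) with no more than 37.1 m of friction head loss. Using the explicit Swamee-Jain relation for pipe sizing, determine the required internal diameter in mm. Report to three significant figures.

Swamee-Jain (Type III): D = 0.66·[ε^1.25·(LQ²/(gh_f))^4.75 + ν·Q^9.4·(L/(gh_f))^5.2]^0.04
LQ²/(gh_f) = 0.3009; L/(gh_f) = 1.690
Term 1 = ε^1.25·(…)^4.75 = 1.46×10^-10; Term 2 = ν·Q^9.4·(…)^5.2 = 7.13×10^-9
D = 0.66·(1.46×10^-10 + 7.13×10^-9)^0.04 = 0.3119 m = 312 mm
Check: V = 5.52 m/s, Re = 1.11×10^6, f = 0.01152, h_f = 35.3 m ≈ 37.1 m ✓

D ≈ 312 mm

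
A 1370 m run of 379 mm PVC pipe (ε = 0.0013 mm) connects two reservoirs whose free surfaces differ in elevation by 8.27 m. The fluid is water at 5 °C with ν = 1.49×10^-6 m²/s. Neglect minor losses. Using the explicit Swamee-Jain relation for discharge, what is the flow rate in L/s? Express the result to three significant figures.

Q ≈ 207 L/s

Swamee-Jain (Type II): Q = -0.965·√(gD⁵h_f/L)·ln[ε/(3.7D) + √(3.17ν²L/(gD³h_f))]
√(gD⁵h_f/L) = √(9.81·0.379⁵·8.27/1370) = 0.02152
ε/(3.7D) = 9.27×10^-7; √(3.17ν²L/(gD³h_f)) = 4.67×10^-5
Q = -0.965·0.02152·ln(4.765×10^-5) = 0.2067 m³/s
Check: V = 1.83 m/s, Re = 4.66×10^5, f = 0.01331, h_f = 8.23 m ≈ 8.27 m ✓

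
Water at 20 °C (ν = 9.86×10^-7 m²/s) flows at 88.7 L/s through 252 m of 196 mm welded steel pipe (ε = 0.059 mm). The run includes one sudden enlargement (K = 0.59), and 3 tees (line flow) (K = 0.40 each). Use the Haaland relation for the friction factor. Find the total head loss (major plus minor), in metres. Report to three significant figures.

V = 4Q/(πD²) = 2.940 m/s; V²/2g = 0.4405 m
Re = 5.84×10^5, ε/D = 3.01×10^-4 → f = 0.01601 (Haaland)
Major: h_f = f(L/D)·V²/2g = 0.01601·1286·0.4405 = 9.068 m
Minor: ΣK = 1.79; h_m = ΣK·V²/2g = 0.7885 m
Total H_L = 9.068 + 0.7885 = 9.856 m

H_L ≈ 9.86 m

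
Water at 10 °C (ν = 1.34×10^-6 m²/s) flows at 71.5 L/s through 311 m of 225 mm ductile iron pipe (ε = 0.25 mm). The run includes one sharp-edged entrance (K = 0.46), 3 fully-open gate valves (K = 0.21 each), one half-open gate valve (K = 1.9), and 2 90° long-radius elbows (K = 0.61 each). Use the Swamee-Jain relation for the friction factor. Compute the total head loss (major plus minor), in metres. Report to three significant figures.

H_L ≈ 5.52 m

V = 4Q/(πD²) = 1.798 m/s; V²/2g = 0.1648 m
Re = 3.02×10^5, ε/D = 0.00111 → f = 0.02119 (Swamee-Jain)
Major: h_f = f(L/D)·V²/2g = 0.02119·1382·0.1648 = 4.827 m
Minor: ΣK = 4.21; h_m = ΣK·V²/2g = 0.6939 m
Total H_L = 4.827 + 0.6939 = 5.521 m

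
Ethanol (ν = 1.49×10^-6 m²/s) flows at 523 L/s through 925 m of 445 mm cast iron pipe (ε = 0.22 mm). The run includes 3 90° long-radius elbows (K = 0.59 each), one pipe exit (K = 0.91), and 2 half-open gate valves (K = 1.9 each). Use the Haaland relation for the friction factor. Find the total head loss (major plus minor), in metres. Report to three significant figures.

V = 4Q/(πD²) = 3.363 m/s; V²/2g = 0.5763 m
Re = 1.00×10^6, ε/D = 4.94×10^-4 → f = 0.01713 (Haaland)
Major: h_f = f(L/D)·V²/2g = 0.01713·2079·0.5763 = 20.52 m
Minor: ΣK = 6.48; h_m = ΣK·V²/2g = 3.735 m
Total H_L = 20.52 + 3.735 = 24.26 m

H_L ≈ 24.3 m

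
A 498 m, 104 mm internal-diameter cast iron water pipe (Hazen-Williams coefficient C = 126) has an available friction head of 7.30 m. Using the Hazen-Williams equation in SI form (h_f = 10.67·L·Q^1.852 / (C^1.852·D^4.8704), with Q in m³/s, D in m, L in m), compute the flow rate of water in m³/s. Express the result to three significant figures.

Rearranging: Q = [h_f·C^1.852·D^4.8704 / (10.67·L)]^(1/1.852)
Q = [7.30·126^1.852·0.104^4.8704 / (10.67·498)]^0.540 = 0.009332 m³/s

Q ≈ 0.00933 m³/s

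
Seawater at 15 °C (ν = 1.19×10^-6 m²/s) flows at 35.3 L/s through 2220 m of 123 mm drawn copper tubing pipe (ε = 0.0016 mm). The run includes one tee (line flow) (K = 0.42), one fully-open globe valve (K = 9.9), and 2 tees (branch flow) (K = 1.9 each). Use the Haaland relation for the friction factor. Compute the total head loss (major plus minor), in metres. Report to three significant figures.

H_L ≈ 123 m

V = 4Q/(πD²) = 2.971 m/s; V²/2g = 0.4498 m
Re = 3.07×10^5, ε/D = 1.30×10^-5 → f = 0.01439 (Haaland)
Major: h_f = f(L/D)·V²/2g = 0.01439·18049·0.4498 = 116.8 m
Minor: ΣK = 14.1; h_m = ΣK·V²/2g = 6.352 m
Total H_L = 116.8 + 6.352 = 123.2 m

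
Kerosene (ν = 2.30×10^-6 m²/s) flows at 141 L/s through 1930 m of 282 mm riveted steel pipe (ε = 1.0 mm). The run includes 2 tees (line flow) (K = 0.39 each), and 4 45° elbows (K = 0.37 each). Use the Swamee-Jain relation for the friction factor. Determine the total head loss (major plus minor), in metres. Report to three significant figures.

V = 4Q/(πD²) = 2.258 m/s; V²/2g = 0.2598 m
Re = 2.77×10^5, ε/D = 0.00355 → f = 0.02803 (Swamee-Jain)
Major: h_f = f(L/D)·V²/2g = 0.02803·6844·0.2598 = 49.82 m
Minor: ΣK = 2.26; h_m = ΣK·V²/2g = 0.5870 m
Total H_L = 49.82 + 0.5870 = 50.41 m

H_L ≈ 50.4 m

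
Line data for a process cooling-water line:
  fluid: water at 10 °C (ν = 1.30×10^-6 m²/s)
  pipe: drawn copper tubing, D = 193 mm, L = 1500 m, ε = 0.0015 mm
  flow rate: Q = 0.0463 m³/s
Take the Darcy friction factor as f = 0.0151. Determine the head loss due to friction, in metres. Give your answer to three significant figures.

h_f ≈ 15.0 m

V = 4Q/(πD²) = 4·0.0463/(π·0.193²) = 1.583 m/s
h_f = f(L/D)V²/(2g) = 0.01510·(1500/0.193)·1.583²/(2·9.81) = 14.98 m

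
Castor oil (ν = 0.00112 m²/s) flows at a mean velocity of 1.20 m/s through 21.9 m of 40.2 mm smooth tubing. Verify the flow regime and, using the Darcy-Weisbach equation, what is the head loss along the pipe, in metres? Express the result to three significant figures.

Re = VD/ν = 1.20·0.04020/0.00112 = 43.1 → laminar (Re < 2300)
f = 64/Re = 1.486
h_f = f(L/D)V²/(2g) = 1.486·(21.9/0.04020)·1.20²/(2·9.81) = 59.41 m

h_f ≈ 59.4 m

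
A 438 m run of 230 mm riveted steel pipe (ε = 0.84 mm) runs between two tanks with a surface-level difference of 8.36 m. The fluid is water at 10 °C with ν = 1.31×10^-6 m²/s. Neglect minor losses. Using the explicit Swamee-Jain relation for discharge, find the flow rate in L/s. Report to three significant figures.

Q ≈ 72.8 L/s

Swamee-Jain (Type II): Q = -0.965·√(gD⁵h_f/L)·ln[ε/(3.7D) + √(3.17ν²L/(gD³h_f))]
√(gD⁵h_f/L) = √(9.81·0.230⁵·8.36/438) = 0.01098
ε/(3.7D) = 9.87×10^-4; √(3.17ν²L/(gD³h_f)) = 4.89×10^-5
Q = -0.965·0.01098·ln(0.001036) = 0.07280 m³/s
Check: V = 1.75 m/s, Re = 3.08×10^5, f = 0.02820, h_f = 8.40 m ≈ 8.36 m ✓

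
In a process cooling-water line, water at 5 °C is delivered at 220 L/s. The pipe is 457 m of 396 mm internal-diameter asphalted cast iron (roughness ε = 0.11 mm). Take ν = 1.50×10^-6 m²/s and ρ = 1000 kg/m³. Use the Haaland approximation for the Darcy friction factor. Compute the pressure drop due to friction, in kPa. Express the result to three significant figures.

V = 4Q/(πD²) = 4·0.220/(π·0.396²) = 1.786 m/s
Re = VD/ν = 1.786·0.396/1.50×10^-6 = 4.72×10^5 → turbulent
ε/D = 0.11/396 = 2.78×10^-4
Haaland: f = 0.01604
h_f = f(L/D)V²/(2g) = 0.01604·(457/0.396)·1.786²/(2·9.81) = 3.010 m
Δp = ρg·h_f = 1000·9.81·3.010 = 29.53 kPa

Δp ≈ 29.5 kPa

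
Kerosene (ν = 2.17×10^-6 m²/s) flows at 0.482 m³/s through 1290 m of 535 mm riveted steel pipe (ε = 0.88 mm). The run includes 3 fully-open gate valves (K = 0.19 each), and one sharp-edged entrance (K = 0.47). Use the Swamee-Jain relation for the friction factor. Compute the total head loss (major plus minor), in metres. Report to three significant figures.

H_L ≈ 13.1 m

V = 4Q/(πD²) = 2.144 m/s; V²/2g = 0.2343 m
Re = 5.29×10^5, ε/D = 0.00164 → f = 0.02276 (Swamee-Jain)
Major: h_f = f(L/D)·V²/2g = 0.02276·2411·0.2343 = 12.86 m
Minor: ΣK = 1.04; h_m = ΣK·V²/2g = 0.2437 m
Total H_L = 12.86 + 0.2437 = 13.10 m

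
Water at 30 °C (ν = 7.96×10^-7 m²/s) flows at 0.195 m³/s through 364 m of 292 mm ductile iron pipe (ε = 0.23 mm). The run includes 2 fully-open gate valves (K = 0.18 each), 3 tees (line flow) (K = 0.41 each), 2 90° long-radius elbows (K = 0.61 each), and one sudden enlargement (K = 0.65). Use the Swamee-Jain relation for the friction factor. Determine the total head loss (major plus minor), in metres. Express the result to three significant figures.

H_L ≈ 11.7 m

V = 4Q/(πD²) = 2.912 m/s; V²/2g = 0.4322 m
Re = 1.07×10^6, ε/D = 7.88×10^-4 → f = 0.01897 (Swamee-Jain)
Major: h_f = f(L/D)·V²/2g = 0.01897·1247·0.4322 = 10.22 m
Minor: ΣK = 3.46; h_m = ΣK·V²/2g = 1.495 m
Total H_L = 10.22 + 1.495 = 11.72 m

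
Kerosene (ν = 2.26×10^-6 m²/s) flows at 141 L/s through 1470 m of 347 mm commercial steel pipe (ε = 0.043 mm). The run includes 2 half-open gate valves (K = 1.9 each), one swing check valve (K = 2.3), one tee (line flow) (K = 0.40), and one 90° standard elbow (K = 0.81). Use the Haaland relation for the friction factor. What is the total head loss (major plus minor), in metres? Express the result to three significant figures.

H_L ≈ 8.52 m

V = 4Q/(πD²) = 1.491 m/s; V²/2g = 0.1133 m
Re = 2.29×10^5, ε/D = 1.24×10^-4 → f = 0.01603 (Haaland)
Major: h_f = f(L/D)·V²/2g = 0.01603·4236·0.1133 = 7.694 m
Minor: ΣK = 7.31; h_m = ΣK·V²/2g = 0.8282 m
Total H_L = 7.694 + 0.8282 = 8.522 m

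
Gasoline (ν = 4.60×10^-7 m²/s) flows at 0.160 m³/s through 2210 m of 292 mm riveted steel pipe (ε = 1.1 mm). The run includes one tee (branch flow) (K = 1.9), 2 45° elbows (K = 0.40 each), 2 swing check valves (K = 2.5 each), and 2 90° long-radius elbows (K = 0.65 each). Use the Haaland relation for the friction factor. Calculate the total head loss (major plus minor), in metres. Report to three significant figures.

V = 4Q/(πD²) = 2.389 m/s; V²/2g = 0.2910 m
Re = 1.52×10^6, ε/D = 0.00377 → f = 0.02805 (Haaland)
Major: h_f = f(L/D)·V²/2g = 0.02805·7568·0.2910 = 61.77 m
Minor: ΣK = 9.00; h_m = ΣK·V²/2g = 2.619 m
Total H_L = 61.77 + 2.619 = 64.38 m

H_L ≈ 64.4 m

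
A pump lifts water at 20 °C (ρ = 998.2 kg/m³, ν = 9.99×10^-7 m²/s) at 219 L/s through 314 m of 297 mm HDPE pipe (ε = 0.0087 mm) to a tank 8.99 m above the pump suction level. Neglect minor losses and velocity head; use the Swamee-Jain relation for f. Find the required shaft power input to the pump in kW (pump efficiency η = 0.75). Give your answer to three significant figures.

P_shaft ≈ 44.8 kW

V = 4Q/(πD²) = 3.161 m/s; Re = 9.40×10^5; ε/D = 2.93×10^-5; f = 0.01238
h_f = f(L/D)V²/2g = 6.666 m
Total head H = z + h_f = 8.99 + 6.666 = 15.66 m
P_hyd = ρgQH = 998.2·9.81·0.219·15.66 = 33.58 kW
P_shaft = P_hyd/η = 33.58/0.75 = 44.77 kW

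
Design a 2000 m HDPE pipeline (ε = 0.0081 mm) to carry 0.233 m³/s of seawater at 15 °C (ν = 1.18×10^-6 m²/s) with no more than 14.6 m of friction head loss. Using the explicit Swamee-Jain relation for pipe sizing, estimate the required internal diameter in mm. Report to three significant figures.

D ≈ 384 mm

Swamee-Jain (Type III): D = 0.66·[ε^1.25·(LQ²/(gh_f))^4.75 + ν·Q^9.4·(L/(gh_f))^5.2]^0.04
LQ²/(gh_f) = 0.7581; L/(gh_f) = 13.96
Term 1 = ε^1.25·(…)^4.75 = 1.16×10^-7; Term 2 = ν·Q^9.4·(…)^5.2 = 1.20×10^-6
D = 0.66·(1.16×10^-7 + 1.20×10^-6)^0.04 = 0.3840 m = 384 mm
Check: V = 2.01 m/s, Re = 6.55×10^5, f = 0.01287, h_f = 13.8 m ≈ 14.6 m ✓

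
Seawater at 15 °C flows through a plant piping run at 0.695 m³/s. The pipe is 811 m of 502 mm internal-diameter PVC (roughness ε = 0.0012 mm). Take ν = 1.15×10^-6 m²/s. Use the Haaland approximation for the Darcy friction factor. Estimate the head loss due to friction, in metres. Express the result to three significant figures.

V = 4Q/(πD²) = 4·0.695/(π·0.502²) = 3.511 m/s
Re = VD/ν = 3.511·0.502/1.15×10^-6 = 1.53×10^6 → turbulent
ε/D = 0.0012/502 = 2.39×10^-6
Haaland: f = 0.01085
h_f = f(L/D)V²/(2g) = 0.01085·(811/0.502)·3.511²/(2·9.81) = 11.01 m

h_f ≈ 11.0 m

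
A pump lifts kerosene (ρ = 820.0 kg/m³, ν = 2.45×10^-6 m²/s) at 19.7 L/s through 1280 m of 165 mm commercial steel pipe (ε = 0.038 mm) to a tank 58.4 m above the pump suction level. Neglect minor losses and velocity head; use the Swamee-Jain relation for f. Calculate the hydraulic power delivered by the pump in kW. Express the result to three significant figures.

V = 4Q/(πD²) = 0.9213 m/s; Re = 6.20×10^4; ε/D = 2.30×10^-4; f = 0.02080
h_f = f(L/D)V²/2g = 6.980 m
Total head H = z + h_f = 58.4 + 6.980 = 65.38 m
P_hyd = ρgQH = 820.0·9.81·0.0197·65.38 = 10.36 kW

P_hyd ≈ 10.4 kW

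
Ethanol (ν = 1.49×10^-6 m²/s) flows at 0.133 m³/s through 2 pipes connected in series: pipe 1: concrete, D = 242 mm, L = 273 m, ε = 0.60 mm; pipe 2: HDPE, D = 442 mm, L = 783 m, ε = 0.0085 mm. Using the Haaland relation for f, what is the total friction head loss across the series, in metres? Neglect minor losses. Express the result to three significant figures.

Pipe 1: V = 2.892 m/s, Re = 4.70×10^5, ε/D = 0.00248, f = 0.02516, h_1 = f(L/D)V²/2g = 12.10 m
Pipe 2: V = 0.8668 m/s, Re = 2.57×10^5, ε/D = 1.92×10^-5, f = 0.01491, h_2 = f(L/D)V²/2g = 1.011 m
Series → Q common, losses add: H = Σh = 13.11 m

H ≈ 13.1 m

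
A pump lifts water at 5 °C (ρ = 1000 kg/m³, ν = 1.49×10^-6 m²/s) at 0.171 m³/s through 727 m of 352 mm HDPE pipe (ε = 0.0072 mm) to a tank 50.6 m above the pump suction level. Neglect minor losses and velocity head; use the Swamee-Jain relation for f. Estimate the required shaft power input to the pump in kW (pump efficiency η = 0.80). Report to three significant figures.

P_shaft ≈ 116 kW

V = 4Q/(πD²) = 1.757 m/s; Re = 4.15×10^5; ε/D = 2.05×10^-5; f = 0.01383
h_f = f(L/D)V²/2g = 4.494 m
Total head H = z + h_f = 50.6 + 4.494 = 55.09 m
P_hyd = ρgQH = 1000·9.81·0.171·55.09 = 92.42 kW
P_shaft = P_hyd/η = 92.42/0.80 = 115.5 kW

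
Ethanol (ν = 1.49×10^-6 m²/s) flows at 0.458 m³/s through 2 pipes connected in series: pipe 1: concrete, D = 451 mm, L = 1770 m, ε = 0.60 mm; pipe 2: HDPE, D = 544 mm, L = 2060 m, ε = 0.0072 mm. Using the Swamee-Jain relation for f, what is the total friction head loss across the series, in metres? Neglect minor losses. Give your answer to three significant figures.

H ≈ 44.7 m

Pipe 1: V = 2.867 m/s, Re = 8.68×10^5, ε/D = 0.00133, f = 0.02145, h_1 = f(L/D)V²/2g = 35.27 m
Pipe 2: V = 1.971 m/s, Re = 7.19×10^5, ε/D = 1.32×10^-5, f = 0.01254, h_2 = f(L/D)V²/2g = 9.400 m
Series → Q common, losses add: H = Σh = 44.67 m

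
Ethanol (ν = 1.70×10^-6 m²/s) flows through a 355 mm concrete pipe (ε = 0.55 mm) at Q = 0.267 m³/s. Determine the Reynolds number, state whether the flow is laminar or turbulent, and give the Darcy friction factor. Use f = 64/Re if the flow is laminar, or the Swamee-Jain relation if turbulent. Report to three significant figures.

V = 4Q/(πD²) = 2.698 m/s
Re = VD/ν = 2.698·0.355/1.70×10^-6 = 5.63×10^5
Re > 4000 → turbulent; ε/D = 0.00155
Swamee-Jain: f = 0.02241

Re ≈ 5.63×10^5; turbulent; f ≈ 0.0224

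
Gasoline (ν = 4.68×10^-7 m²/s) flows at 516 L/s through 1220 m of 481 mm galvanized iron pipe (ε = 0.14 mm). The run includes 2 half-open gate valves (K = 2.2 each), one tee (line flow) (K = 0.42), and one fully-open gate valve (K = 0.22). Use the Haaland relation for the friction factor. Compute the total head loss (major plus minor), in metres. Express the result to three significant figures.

V = 4Q/(πD²) = 2.840 m/s; V²/2g = 0.4110 m
Re = 2.92×10^6, ε/D = 2.91×10^-4 → f = 0.01511 (Haaland)
Major: h_f = f(L/D)·V²/2g = 0.01511·2536·0.4110 = 15.75 m
Minor: ΣK = 5.04; h_m = ΣK·V²/2g = 2.071 m
Total H_L = 15.75 + 2.071 = 17.82 m

H_L ≈ 17.8 m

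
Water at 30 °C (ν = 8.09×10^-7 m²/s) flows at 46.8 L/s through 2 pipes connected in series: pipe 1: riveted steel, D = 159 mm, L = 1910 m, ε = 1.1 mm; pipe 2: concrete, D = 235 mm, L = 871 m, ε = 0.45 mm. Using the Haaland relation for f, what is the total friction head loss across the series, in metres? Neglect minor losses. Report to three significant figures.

Pipe 1: V = 2.357 m/s, Re = 4.63×10^5, ε/D = 0.00692, f = 0.03381, h_1 = f(L/D)V²/2g = 115.0 m
Pipe 2: V = 1.079 m/s, Re = 3.13×10^5, ε/D = 0.00191, f = 0.02372, h_2 = f(L/D)V²/2g = 5.217 m
Series → Q common, losses add: H = Σh = 120.2 m

H ≈ 120 m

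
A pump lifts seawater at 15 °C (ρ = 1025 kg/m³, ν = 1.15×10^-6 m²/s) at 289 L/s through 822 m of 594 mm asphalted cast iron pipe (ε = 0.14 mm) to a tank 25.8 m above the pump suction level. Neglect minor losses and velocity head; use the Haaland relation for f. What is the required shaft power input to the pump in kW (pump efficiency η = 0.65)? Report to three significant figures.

P_shaft ≈ 121 kW

V = 4Q/(πD²) = 1.043 m/s; Re = 5.39×10^5; ε/D = 2.36×10^-4; f = 0.01553
h_f = f(L/D)V²/2g = 1.191 m
Total head H = z + h_f = 25.8 + 1.191 = 26.99 m
P_hyd = ρgQH = 1025·9.81·0.289·26.99 = 78.44 kW
P_shaft = P_hyd/η = 78.44/0.65 = 120.7 kW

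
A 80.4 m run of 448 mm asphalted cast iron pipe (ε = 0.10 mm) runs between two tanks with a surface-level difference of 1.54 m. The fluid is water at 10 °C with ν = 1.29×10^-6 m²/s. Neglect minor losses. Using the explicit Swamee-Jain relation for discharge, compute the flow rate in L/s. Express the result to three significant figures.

Swamee-Jain (Type II): Q = -0.965·√(gD⁵h_f/L)·ln[ε/(3.7D) + √(3.17ν²L/(gD³h_f))]
√(gD⁵h_f/L) = √(9.81·0.448⁵·1.54/80.4) = 0.05823
ε/(3.7D) = 6.03×10^-5; √(3.17ν²L/(gD³h_f)) = 1.77×10^-5
Q = -0.965·0.05823·ln(7.800×10^-5) = 0.5315 m³/s
Check: V = 3.37 m/s, Re = 1.17×10^6, f = 0.01490, h_f = 1.55 m ≈ 1.54 m ✓

Q ≈ 532 L/s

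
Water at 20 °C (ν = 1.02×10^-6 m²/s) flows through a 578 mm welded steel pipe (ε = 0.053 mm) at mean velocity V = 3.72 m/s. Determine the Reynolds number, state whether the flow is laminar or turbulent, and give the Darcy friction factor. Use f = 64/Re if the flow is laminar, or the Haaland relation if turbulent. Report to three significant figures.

Re ≈ 2.11×10^6; turbulent; f ≈ 0.0126

Re = VD/ν = 3.720·0.578/1.02×10^-6 = 2.11×10^6
Re > 4000 → turbulent; ε/D = 9.17×10^-5
Haaland: f = 0.01255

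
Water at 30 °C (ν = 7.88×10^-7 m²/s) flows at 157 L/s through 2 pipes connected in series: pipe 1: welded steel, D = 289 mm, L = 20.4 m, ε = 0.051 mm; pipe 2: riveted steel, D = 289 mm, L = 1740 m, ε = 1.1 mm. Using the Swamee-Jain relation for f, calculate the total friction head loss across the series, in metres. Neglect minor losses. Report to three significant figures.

H ≈ 49.9 m

Pipe 1: V = 2.393 m/s, Re = 8.78×10^5, ε/D = 1.76×10^-4, f = 0.01463, h_1 = f(L/D)V²/2g = 0.3014 m
Pipe 2: V = 2.393 m/s, Re = 8.78×10^5, ε/D = 0.00381, f = 0.02821, h_2 = f(L/D)V²/2g = 49.59 m
Series → Q common, losses add: H = Σh = 49.89 m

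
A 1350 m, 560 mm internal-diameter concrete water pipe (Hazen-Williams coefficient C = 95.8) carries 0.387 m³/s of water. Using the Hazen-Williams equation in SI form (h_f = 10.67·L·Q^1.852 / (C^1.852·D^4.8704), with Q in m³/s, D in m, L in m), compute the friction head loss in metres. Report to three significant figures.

h_f ≈ 8.95 m

h_f = 10.67·1350·0.387^1.852 / (95.8^1.852·0.560^4.8704) = 8.951 m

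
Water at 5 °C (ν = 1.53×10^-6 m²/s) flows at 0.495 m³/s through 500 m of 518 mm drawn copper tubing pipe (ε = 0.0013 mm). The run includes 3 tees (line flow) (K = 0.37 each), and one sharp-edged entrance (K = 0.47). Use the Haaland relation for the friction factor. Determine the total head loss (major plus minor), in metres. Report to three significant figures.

H_L ≈ 3.72 m

V = 4Q/(πD²) = 2.349 m/s; V²/2g = 0.2812 m
Re = 7.95×10^5, ε/D = 2.51×10^-6 → f = 0.01208 (Haaland)
Major: h_f = f(L/D)·V²/2g = 0.01208·965.3·0.2812 = 3.279 m
Minor: ΣK = 1.58; h_m = ΣK·V²/2g = 0.4443 m
Total H_L = 3.279 + 0.4443 = 3.723 m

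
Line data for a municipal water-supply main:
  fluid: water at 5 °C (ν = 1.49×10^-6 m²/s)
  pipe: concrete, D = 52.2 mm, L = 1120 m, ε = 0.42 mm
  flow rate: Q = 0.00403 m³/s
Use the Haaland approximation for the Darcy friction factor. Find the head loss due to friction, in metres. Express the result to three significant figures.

h_f ≈ 141 m

V = 4Q/(πD²) = 4·0.00403/(π·0.0522²) = 1.883 m/s
Re = VD/ν = 1.883·0.0522/1.49×10^-6 = 6.60×10^4 → turbulent
ε/D = 0.42/52.2 = 0.00805
Haaland: f = 0.03629
h_f = f(L/D)V²/(2g) = 0.03629·(1120/0.0522)·1.883²/(2·9.81) = 140.7 m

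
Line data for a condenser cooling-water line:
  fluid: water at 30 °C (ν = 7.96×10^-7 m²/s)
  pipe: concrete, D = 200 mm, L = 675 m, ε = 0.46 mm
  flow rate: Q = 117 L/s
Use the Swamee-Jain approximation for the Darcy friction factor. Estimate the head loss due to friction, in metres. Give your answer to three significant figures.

V = 4Q/(πD²) = 4·0.117/(π·0.200²) = 3.724 m/s
Re = VD/ν = 3.724·0.200/7.96×10^-7 = 9.36×10^5 → turbulent
ε/D = 0.46/200 = 0.00230
Swamee-Jain: f = 0.02457
h_f = f(L/D)V²/(2g) = 0.02457·(675/0.200)·3.724²/(2·9.81) = 58.62 m

h_f ≈ 58.6 m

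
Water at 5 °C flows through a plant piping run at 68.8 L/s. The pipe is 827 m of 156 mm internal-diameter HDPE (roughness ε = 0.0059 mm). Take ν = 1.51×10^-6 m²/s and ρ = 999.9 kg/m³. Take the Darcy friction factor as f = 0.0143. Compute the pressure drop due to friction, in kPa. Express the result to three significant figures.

Δp ≈ 491 kPa

V = 4Q/(πD²) = 4·0.0688/(π·0.156²) = 3.600 m/s
h_f = f(L/D)V²/(2g) = 0.01430·(827/0.156)·3.600²/(2·9.81) = 50.06 m
Δp = ρg·h_f = 999.9·9.81·50.06 = 491.1 kPa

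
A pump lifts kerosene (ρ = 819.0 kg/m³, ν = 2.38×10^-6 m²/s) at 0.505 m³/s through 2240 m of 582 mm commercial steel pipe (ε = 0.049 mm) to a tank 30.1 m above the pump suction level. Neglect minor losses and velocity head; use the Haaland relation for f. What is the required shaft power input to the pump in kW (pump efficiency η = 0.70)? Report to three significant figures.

P_shaft ≈ 233 kW

V = 4Q/(πD²) = 1.898 m/s; Re = 4.64×10^5; ε/D = 8.42×10^-5; f = 0.01421
h_f = f(L/D)V²/2g = 10.05 m
Total head H = z + h_f = 30.1 + 10.05 = 40.15 m
P_hyd = ρgQH = 819.0·9.81·0.505·40.15 = 162.9 kW
P_shaft = P_hyd/η = 162.9/0.70 = 232.7 kW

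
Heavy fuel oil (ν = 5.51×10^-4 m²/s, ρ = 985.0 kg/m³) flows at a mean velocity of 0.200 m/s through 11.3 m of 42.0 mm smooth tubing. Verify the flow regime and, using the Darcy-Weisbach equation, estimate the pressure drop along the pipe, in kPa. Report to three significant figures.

Re = VD/ν = 0.200·0.04200/5.51×10^-4 = 15.2 → laminar (Re < 2300)
f = 64/Re = 4.198
h_f = f(L/D)V²/(2g) = 4.198·(11.3/0.04200)·0.200²/(2·9.81) = 2.303 m
Δp = ρg·h_f = 985.0·9.81·2.303 = 22.25 kPa

Δp ≈ 22.3 kPa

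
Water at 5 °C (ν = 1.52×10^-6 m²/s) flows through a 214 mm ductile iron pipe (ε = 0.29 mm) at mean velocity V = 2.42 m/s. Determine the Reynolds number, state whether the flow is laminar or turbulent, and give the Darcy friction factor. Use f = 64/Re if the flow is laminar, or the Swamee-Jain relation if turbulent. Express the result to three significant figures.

Re ≈ 3.41×10^5; turbulent; f ≈ 0.0220

Re = VD/ν = 2.420·0.214/1.52×10^-6 = 3.41×10^5
Re > 4000 → turbulent; ε/D = 0.00136
Swamee-Jain: f = 0.02201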